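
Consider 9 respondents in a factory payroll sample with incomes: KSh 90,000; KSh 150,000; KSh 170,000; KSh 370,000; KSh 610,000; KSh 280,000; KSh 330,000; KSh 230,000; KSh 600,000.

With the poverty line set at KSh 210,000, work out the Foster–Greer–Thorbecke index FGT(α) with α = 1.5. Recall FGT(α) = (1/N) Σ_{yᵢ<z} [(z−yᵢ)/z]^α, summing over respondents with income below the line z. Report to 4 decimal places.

0.0742

Below the line: KSh 90,000, KSh 150,000, KSh 170,000 (q = 3 of N = 9).
Relative gaps: (210000−90000)/210000 = 0.5714; (210000−150000)/210000 = 0.2857; (210000−170000)/210000 = 0.1905.
Raised to α = 1.5: 0.43196; 0.15272; 0.08313.
Sum = 0.667811; FGT(1.5) = 0.667811 / 9 = 0.0742.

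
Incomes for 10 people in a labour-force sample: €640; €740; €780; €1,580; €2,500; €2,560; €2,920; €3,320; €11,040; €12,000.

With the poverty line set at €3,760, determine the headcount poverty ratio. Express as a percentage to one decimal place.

8 of the 10 people have income below €3,760.
H = 8/10 = 80.0%.

80.0%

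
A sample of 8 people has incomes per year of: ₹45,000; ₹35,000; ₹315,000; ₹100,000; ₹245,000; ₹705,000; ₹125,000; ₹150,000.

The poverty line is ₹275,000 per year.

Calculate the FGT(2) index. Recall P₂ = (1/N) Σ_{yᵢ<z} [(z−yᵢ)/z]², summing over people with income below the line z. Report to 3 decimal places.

Below the line: ₹35,000, ₹45,000, ₹100,000, ₹125,000, ₹150,000, ₹245,000 (q = 6 of N = 8).
Shortfall ratios: (275000−35000)/275000 = 0.8727; (275000−45000)/275000 = 0.8364; (275000−100000)/275000 = 0.6364; (275000−125000)/275000 = 0.5455; (275000−150000)/275000 = 0.4545; (275000−245000)/275000 = 0.1091.
Squared: 0.7617; 0.6995; 0.4050; 0.2975; 0.2066; 0.0119.
Sum = 2.382149; P₂ = 2.382149 / 8 = 0.298.

0.298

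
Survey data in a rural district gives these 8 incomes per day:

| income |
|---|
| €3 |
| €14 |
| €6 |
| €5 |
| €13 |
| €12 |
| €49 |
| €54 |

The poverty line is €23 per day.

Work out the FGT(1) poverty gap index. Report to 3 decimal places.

Below z: €3, €5, €6, €12, €13, €14 (q = 6 of N = 8).
Normalized shortfalls: (23−3)/23 = 0.8696; (23−5)/23 = 0.7826; (23−6)/23 = 0.7391; (23−12)/23 = 0.4783; (23−13)/23 = 0.4348; (23−14)/23 = 0.3913.
Sum of shortfalls = 3.695652; P₁ averages over all N: 3.695652 / 8 = 0.462.

0.462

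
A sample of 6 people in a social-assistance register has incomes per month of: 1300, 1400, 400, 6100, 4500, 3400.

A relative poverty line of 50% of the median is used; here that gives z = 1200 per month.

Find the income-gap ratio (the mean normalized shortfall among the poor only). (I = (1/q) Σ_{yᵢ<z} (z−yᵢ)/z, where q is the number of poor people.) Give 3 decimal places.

0.667

Poor units: 400 (q = 1 of N = 6).
Shortfall ratios (z−y)/z: 0.6667; sum = 0.666667.
I averages over the q = 1 poor units only: 0.666667 / 1 = 0.667.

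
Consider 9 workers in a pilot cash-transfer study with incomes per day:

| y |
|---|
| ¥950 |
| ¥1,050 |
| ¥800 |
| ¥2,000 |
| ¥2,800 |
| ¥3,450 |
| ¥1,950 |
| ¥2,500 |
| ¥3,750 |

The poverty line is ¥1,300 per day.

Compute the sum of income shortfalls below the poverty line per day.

¥1,100

Below the line: ¥800, ¥950, ¥1,050 (q = 3 of N = 9).
Individual gaps: 1300−800 = 500; 1300−950 = 350; 1300−1050 = 250.
Aggregate gap = ¥1,100.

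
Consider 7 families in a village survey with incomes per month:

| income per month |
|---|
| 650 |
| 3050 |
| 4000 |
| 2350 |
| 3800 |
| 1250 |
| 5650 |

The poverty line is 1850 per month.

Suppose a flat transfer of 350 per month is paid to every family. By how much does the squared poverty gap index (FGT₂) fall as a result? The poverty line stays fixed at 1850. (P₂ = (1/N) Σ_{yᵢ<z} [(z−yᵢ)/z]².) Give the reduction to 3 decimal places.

Before: below the line — 650, 1250; squared poverty gap index (FGT₂) = 0.07513.
After the 350 transfer: below the line — 1000, 1600; squared poverty gap index (FGT₂) = 0.03277.
Reduction = 0.07513 − 0.03277 = 0.042.

0.042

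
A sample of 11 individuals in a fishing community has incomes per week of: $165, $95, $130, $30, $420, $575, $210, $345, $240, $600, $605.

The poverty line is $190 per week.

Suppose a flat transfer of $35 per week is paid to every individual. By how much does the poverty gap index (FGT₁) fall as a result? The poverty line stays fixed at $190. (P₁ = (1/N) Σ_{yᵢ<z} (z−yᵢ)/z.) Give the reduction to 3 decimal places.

0.062

Before: below the line — $30, $95, $130, $165; poverty gap index (FGT₁) = 0.16268.
After the $35 transfer: below the line — $65, $130, $165; poverty gap index (FGT₁) = 0.10048.
Reduction = 0.16268 − 0.10048 = 0.062.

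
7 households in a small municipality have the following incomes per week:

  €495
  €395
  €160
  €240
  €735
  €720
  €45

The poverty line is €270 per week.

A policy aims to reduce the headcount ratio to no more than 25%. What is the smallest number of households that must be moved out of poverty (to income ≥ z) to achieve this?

Currently q = 3 of N = 7 are below the line (H = 0.429).
A headcount ratio of at most 25% allows at most ⌊0.25 × 7⌋ = 1 poor households.
So at least 3 − 1 = 2 must be lifted.

2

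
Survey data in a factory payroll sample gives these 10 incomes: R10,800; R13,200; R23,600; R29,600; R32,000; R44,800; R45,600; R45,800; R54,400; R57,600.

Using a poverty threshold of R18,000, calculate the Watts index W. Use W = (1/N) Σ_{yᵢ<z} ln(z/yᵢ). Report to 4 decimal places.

Below the line: R10,800, R13,200 (q = 2 of N = 10).
Log gaps: ln(18000/10800) = 0.5108; ln(18000/13200) = 0.3102.
W = 0.820981 / 10 = 0.0821.

0.0821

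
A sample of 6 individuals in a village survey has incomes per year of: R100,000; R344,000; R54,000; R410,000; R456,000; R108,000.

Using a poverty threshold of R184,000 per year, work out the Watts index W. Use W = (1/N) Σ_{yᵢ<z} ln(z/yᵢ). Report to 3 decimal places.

Below z: R54,000, R100,000, R108,000 (q = 3 of N = 6).
Log gaps: ln(184000/54000) = 1.2260; ln(184000/100000) = 0.6098; ln(184000/108000) = 0.5328.
W = 2.368522 / 6 = 0.395.

0.395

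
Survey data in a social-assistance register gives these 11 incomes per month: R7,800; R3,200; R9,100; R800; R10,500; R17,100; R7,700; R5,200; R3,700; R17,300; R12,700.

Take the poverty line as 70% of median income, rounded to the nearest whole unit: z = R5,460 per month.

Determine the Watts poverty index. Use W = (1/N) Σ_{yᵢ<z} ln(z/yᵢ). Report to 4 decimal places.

0.2630

Below z: R800, R3,200, R3,700, R5,200 (q = 4 of N = 11).
Log gaps: ln(5460/800) = 1.9206; ln(5460/3200) = 0.5343; ln(5460/3700) = 0.3891; ln(5460/5200) = 0.0488.
W = 2.892796 / 11 = 0.2630.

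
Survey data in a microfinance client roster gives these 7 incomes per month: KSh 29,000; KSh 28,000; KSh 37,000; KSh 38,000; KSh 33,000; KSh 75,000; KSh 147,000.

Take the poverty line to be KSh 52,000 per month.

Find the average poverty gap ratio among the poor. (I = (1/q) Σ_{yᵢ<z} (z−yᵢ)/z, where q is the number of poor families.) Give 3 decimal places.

0.365

Incomes under z: KSh 28,000, KSh 29,000, KSh 33,000, KSh 37,000, KSh 38,000 (q = 5 of N = 7).
Shortfall ratios (z−y)/z: 0.4615, 0.4423, 0.3654, 0.2885, 0.2692; sum = 1.826923.
The income-gap ratio divides by q (the poor only): 1.826923 / 5 = 0.365.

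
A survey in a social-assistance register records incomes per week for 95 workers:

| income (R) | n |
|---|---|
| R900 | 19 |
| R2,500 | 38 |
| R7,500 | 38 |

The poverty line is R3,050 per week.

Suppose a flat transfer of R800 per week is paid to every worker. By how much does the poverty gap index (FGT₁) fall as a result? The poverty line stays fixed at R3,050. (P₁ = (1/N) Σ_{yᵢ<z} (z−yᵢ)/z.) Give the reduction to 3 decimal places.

0.125

Before: below the line — 19×R900, 38×R2,500; poverty gap index (FGT₁) = 0.21311.
After the R800 transfer: below the line — 19×R1,700; poverty gap index (FGT₁) = 0.08852.
Reduction = 0.21311 − 0.08852 = 0.125.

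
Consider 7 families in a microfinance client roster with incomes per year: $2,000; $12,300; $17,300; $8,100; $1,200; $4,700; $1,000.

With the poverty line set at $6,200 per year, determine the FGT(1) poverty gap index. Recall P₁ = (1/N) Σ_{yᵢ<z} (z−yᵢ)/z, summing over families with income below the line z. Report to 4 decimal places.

0.3664

Poor units: $1,000, $1,200, $2,000, $4,700 (q = 4 of N = 7).
Gap ratios (z−y)/z: (6200−1000)/6200 = 0.8387; (6200−1200)/6200 = 0.8065; (6200−2000)/6200 = 0.6774; (6200−4700)/6200 = 0.2419.
Σ = 2.564516. Dividing by the full population N = 7 gives P₁ = 0.3664.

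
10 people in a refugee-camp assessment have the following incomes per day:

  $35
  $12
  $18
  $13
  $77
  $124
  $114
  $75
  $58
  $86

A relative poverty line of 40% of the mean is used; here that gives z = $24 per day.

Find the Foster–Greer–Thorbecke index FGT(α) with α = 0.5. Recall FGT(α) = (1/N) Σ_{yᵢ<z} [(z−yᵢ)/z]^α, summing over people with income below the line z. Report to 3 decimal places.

Incomes under z: $12, $13, $18 (q = 3 of N = 10).
Normalized shortfalls: (24−12)/24 = 0.5000; (24−13)/24 = 0.4583; (24−18)/24 = 0.2500.
Raised to α = 0.5: 0.70711; 0.67700; 0.50000.
Sum = 1.884110; FGT(0.5) = 1.884110 / 10 = 0.188.

0.188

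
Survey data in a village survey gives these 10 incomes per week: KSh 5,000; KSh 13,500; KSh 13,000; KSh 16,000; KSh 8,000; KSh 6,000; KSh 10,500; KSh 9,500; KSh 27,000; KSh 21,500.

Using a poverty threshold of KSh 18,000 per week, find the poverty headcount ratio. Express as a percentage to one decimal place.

8 of the 10 families have income below KSh 18,000.
H = 8/10 = 80.0%.

80.0%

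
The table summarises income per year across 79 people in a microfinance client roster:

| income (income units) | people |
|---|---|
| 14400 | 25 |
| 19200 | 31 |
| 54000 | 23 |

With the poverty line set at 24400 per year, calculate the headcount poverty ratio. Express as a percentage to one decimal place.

70.9%

56 of the 79 people have income below 24400.
H = 56/79 = 70.9%.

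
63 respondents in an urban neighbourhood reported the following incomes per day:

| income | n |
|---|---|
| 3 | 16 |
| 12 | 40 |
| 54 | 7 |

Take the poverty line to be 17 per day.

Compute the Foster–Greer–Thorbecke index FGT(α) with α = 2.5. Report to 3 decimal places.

Below z: 16×3, 40×12 (q = 56 of N = 63).
Relative gaps: (17−3)/17 = 0.8235 (×16); (17−12)/17 = 0.2941 (×40).
Raised to α = 2.5: 0.61546 (×16); 0.04691 (×40).
Sum = 11.723875; FGT(2.5) = 11.723875 / 63 = 0.186.

0.186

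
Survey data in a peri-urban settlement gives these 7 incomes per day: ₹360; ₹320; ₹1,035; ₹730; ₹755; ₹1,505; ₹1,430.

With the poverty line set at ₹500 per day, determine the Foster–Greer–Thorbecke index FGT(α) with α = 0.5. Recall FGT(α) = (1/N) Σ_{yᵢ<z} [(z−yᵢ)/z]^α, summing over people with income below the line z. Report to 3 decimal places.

Below the line: ₹320, ₹360 (q = 2 of N = 7).
Shortfall ratios: (500−320)/500 = 0.3600; (500−360)/500 = 0.2800.
Raised to α = 0.5: 0.60000; 0.52915.
Sum = 1.129150; FGT(0.5) = 1.129150 / 7 = 0.161.

0.161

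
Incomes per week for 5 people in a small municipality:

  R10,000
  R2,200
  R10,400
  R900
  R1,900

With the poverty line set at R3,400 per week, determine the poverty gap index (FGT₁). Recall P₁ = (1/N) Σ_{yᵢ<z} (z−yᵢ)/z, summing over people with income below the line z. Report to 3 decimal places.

Below the line: R900, R1,900, R2,200 (q = 3 of N = 5).
Normalized shortfalls: (3400−900)/3400 = 0.7353; (3400−1900)/3400 = 0.4412; (3400−2200)/3400 = 0.3529.
Σ = 1.529412. Dividing by the full population N = 5 gives P₁ = 0.306.

0.306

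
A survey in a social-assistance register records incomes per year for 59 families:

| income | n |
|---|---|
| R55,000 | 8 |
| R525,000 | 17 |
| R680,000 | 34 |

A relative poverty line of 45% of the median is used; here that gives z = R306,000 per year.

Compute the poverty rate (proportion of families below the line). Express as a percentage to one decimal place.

8 of the 59 families have income below R306,000.
H = 8/59 = 13.6%.

13.6%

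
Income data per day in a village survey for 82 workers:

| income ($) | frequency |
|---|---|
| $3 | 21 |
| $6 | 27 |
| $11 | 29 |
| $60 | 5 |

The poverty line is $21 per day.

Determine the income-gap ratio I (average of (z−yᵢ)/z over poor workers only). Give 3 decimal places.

Below z: 21×$3, 27×$6, 29×$11 (q = 77 of N = 82).
Shortfall ratios (z−y)/z: 0.8571 (×21), 0.7143 (×27), 0.4762 (×29); sum = 51.095238.
I averages over the q = 77 poor units only: 51.095238 / 77 = 0.664.

0.664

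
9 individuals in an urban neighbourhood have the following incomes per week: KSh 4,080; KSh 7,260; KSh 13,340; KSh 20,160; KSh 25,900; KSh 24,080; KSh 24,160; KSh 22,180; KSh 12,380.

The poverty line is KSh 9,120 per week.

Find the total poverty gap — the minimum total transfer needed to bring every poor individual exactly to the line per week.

KSh 6,900

Poor units: KSh 4,080, KSh 7,260 (q = 2 of N = 9).
Individual gaps: 9120−4080 = 5040; 9120−7260 = 1860.
Aggregate gap = KSh 6,900.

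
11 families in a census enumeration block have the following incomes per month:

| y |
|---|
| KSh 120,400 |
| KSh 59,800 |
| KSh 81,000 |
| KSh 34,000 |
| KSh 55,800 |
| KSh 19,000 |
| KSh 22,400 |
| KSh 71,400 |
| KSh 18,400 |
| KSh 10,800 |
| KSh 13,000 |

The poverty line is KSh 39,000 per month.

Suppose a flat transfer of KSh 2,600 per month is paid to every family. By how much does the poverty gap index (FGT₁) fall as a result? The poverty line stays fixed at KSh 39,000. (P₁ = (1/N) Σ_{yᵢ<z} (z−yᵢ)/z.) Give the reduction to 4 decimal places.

Before: below the line — KSh 10,800, KSh 13,000, KSh 18,400, KSh 19,000, KSh 22,400, KSh 34,000; poverty gap index (FGT₁) = 0.271329.
After the KSh 2,600 transfer: below the line — KSh 13,400, KSh 15,600, KSh 21,000, KSh 21,600, KSh 25,000, KSh 36,600; poverty gap index (FGT₁) = 0.234965.
Reduction = 0.271329 − 0.234965 = 0.0364.

0.0364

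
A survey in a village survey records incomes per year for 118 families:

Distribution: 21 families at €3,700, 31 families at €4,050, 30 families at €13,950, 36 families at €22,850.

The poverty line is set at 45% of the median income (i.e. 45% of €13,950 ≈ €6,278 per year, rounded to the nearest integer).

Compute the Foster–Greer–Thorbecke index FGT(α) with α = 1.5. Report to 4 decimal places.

Below the line: 21×€3,700, 31×€4,050 (q = 52 of N = 118).
Normalized shortfalls: (6278−3700)/6278 = 0.4106 (×21); (6278−4050)/6278 = 0.3549 (×31).
Raised to α = 1.5: 0.26314 (×21); 0.21142 (×31).
Sum = 12.079951; FGT(1.5) = 12.079951 / 118 = 0.1024.

0.1024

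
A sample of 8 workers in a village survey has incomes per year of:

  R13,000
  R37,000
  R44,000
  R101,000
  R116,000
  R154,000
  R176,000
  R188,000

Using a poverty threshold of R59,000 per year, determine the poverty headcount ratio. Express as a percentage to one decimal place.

3 of the 8 workers have income below R59,000.
H = 3/8 = 37.5%.

37.5%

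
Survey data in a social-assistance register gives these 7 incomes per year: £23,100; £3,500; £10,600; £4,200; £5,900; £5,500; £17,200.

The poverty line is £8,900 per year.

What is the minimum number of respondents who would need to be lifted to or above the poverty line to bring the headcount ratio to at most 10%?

4

Currently q = 4 of N = 7 are below the line (H = 0.571).
A headcount ratio of at most 10% allows at most ⌊0.10 × 7⌋ = 0 poor respondents.
So at least 4 − 0 = 4 must be lifted.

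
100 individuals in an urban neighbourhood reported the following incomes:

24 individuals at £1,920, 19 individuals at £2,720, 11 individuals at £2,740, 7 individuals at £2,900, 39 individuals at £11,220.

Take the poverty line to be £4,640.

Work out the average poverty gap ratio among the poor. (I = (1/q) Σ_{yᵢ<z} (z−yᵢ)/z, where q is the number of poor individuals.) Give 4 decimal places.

0.4764

Incomes under z: 24×£1,920, 19×£2,720, 11×£2,740, 7×£2,900 (q = 61 of N = 100).
Shortfall ratios (z−y)/z: 0.5862 (×24), 0.4138 (×19), 0.4095 (×11), 0.3750 (×7); sum = 29.060345.
I averages over the q = 61 poor units only: 29.060345 / 61 = 0.4764.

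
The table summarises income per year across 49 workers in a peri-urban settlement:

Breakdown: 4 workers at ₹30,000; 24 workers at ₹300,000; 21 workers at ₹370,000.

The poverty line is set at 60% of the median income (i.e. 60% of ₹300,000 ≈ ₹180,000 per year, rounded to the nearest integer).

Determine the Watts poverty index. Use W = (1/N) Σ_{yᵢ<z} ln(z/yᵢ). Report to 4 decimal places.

0.1463

Below the line: 4×₹30,000 (q = 4 of N = 49).
ln(z/y) terms: ln(180000/30000) = 1.7918 (×4).
W = 7.167038 / 49 = 0.1463.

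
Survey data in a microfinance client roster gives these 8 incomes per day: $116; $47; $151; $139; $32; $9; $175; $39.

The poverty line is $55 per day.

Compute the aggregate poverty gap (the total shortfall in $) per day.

$93

Below z: $9, $32, $39, $47 (q = 4 of N = 8).
Individual gaps: 55−9 = 46; 55−32 = 23; 55−39 = 16; 55−47 = 8.
Aggregate gap = $93.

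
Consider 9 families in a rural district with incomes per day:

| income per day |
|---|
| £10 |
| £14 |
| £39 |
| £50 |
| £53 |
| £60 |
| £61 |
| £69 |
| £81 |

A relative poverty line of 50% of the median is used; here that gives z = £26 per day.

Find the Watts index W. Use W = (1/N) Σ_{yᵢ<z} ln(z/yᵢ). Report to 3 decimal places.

0.175

Below z: £10, £14 (q = 2 of N = 9).
Log gaps: ln(26/10) = 0.9555; ln(26/14) = 0.6190.
W = 1.574551 / 9 = 0.175.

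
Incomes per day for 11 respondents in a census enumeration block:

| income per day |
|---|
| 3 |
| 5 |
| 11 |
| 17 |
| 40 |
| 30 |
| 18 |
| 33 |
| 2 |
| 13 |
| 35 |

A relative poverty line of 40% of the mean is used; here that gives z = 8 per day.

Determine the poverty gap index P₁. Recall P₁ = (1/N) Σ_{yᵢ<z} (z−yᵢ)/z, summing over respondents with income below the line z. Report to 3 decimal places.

0.159

Below the line: 2, 3, 5 (q = 3 of N = 11).
Gap ratios (z−y)/z: (8−2)/8 = 0.7500; (8−3)/8 = 0.6250; (8−5)/8 = 0.3750.
Σ = 1.750000. Dividing by the full population N = 11 gives P₁ = 0.159.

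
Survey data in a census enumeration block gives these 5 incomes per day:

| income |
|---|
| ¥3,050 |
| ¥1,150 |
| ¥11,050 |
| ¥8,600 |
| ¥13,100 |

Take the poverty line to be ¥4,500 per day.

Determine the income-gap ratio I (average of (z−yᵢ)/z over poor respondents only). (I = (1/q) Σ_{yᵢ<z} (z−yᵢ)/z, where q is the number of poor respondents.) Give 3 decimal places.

Below z: ¥1,150, ¥3,050 (q = 2 of N = 5).
Relative gaps: 0.7444, 0.3222; sum = 1.066667.
The income-gap ratio divides by q (the poor only): 1.066667 / 2 = 0.533.

0.533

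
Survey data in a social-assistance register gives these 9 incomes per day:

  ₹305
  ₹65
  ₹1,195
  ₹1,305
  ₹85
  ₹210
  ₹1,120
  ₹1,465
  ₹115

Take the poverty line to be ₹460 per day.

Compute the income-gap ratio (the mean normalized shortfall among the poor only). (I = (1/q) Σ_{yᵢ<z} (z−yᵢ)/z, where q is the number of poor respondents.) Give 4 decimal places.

0.6609

Below the line: ₹65, ₹85, ₹115, ₹210, ₹305 (q = 5 of N = 9).
Relative gaps: 0.8587, 0.8152, 0.7500, 0.5435, 0.3370; sum = 3.304348.
The income-gap ratio divides by q (the poor only): 3.304348 / 5 = 0.6609.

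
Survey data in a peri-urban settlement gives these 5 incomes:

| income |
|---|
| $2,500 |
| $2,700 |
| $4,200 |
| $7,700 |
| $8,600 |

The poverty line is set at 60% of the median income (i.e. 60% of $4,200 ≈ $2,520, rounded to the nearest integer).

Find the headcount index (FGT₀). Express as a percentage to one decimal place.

20.0%

1 of the 5 people have income below $2,520.
H = 1/5 = 20.0%.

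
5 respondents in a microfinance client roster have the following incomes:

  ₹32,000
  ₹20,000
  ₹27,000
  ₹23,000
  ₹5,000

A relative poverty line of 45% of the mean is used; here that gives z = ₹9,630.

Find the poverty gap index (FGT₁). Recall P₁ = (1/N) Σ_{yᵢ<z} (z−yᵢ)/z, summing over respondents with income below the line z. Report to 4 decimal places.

0.0962

Poor units: ₹5,000 (q = 1 of N = 5).
Gap ratios (z−y)/z: (9630−5000)/9630 = 0.4808.
Σ = 0.480789. Dividing by the full population N = 5 gives P₁ = 0.0962.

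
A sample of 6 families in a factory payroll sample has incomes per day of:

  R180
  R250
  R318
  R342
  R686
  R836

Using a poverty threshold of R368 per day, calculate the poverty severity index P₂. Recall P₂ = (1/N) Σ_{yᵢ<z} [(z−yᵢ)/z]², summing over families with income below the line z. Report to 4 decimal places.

0.0645

Poor units: R180, R250, R318, R342 (q = 4 of N = 6).
Relative gaps: (368−180)/368 = 0.5109; (368−250)/368 = 0.3207; (368−318)/368 = 0.1359; (368−342)/368 = 0.0707.
Squared: 0.2610; 0.1028; 0.0185; 0.0050.
Sum = 0.387258; P₂ = 0.387258 / 6 = 0.0645.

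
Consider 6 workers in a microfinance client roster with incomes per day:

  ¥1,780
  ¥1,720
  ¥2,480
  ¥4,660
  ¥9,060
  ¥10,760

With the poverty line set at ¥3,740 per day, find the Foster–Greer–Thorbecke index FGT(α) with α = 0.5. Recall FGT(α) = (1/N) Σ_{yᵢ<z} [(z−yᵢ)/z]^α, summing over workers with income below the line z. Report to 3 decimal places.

0.340

Below the line: ¥1,720, ¥1,780, ¥2,480 (q = 3 of N = 6).
Shortfall ratios: (3740−1720)/3740 = 0.5401; (3740−1780)/3740 = 0.5241; (3740−2480)/3740 = 0.3369.
Raised to α = 0.5: 0.73492; 0.72392; 0.58043.
Sum = 2.039272; FGT(0.5) = 2.039272 / 6 = 0.340.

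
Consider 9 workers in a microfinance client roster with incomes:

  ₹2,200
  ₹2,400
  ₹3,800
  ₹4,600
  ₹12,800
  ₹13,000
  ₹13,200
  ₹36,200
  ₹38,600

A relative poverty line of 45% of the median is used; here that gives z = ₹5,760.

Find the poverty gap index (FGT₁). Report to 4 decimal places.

Below the line: ₹2,200, ₹2,400, ₹3,800, ₹4,600 (q = 4 of N = 9).
Shortfall ratios: (5760−2200)/5760 = 0.6181; (5760−2400)/5760 = 0.5833; (5760−3800)/5760 = 0.3403; (5760−4600)/5760 = 0.2014.
Σ = 1.743056. Dividing by the full population N = 9 gives P₁ = 0.1937.

0.1937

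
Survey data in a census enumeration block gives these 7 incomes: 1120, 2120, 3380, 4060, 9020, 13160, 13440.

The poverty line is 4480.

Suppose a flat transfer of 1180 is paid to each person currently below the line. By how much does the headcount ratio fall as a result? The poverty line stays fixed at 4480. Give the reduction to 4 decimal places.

Before: below the line — 1120, 2120, 3380, 4060; headcount ratio = 0.571429.
After the 1180 transfer: below the line — 2300, 3300; headcount ratio = 0.285714.
Reduction = 0.571429 − 0.285714 = 0.2857.

0.2857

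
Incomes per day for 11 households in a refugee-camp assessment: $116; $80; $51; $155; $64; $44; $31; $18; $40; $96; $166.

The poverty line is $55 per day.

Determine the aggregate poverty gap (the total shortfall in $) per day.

$91

Below z: $18, $31, $40, $44, $51 (q = 5 of N = 11).
Individual gaps: 55−18 = 37; 55−31 = 24; 55−40 = 15; 55−44 = 11; 55−51 = 4.
Aggregate gap = $91.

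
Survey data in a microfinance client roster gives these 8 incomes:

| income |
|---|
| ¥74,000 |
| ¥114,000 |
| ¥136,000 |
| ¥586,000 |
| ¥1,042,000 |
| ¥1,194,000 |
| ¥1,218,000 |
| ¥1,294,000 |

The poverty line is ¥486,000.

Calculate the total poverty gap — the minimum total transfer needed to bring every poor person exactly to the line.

Below z: ¥74,000, ¥114,000, ¥136,000 (q = 3 of N = 8).
Individual gaps: 486000−74000 = 412000; 486000−114000 = 372000; 486000−136000 = 350000.
Aggregate gap = ¥1,134,000.

¥1,134,000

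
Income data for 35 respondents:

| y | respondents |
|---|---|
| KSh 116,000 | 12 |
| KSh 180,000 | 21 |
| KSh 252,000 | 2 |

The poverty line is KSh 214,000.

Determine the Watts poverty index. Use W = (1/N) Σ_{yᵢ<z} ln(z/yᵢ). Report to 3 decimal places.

Below the line: 12×KSh 116,000, 21×KSh 180,000 (q = 33 of N = 35).
Log shortfalls: ln(214000/116000) = 0.6124 (×12); ln(214000/180000) = 0.1730 (×21).
W = 10.982032 / 35 = 0.314.

0.314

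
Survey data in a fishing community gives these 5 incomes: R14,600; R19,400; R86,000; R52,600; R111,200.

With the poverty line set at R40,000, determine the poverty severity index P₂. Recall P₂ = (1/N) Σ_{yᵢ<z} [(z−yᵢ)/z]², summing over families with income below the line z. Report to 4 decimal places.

0.1337

Below the line: R14,600, R19,400 (q = 2 of N = 5).
Normalized shortfalls: (40000−14600)/40000 = 0.6350; (40000−19400)/40000 = 0.5150.
Squared: 0.4032; 0.2652.
Sum = 0.668450; P₂ = 0.668450 / 5 = 0.1337.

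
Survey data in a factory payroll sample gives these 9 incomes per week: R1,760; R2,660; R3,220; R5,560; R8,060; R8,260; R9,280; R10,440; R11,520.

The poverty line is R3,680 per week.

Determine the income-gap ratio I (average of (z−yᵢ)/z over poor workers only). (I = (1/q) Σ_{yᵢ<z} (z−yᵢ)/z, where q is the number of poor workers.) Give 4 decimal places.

0.3080

Below the line: R1,760, R2,660, R3,220 (q = 3 of N = 9).
Shortfall ratios (z−y)/z: 0.5217, 0.2772, 0.1250; sum = 0.923913.
The income-gap ratio divides by q (the poor only): 0.923913 / 3 = 0.3080.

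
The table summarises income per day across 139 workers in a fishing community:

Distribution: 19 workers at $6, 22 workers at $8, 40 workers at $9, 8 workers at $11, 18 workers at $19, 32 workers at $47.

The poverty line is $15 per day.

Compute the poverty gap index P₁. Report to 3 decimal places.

Below the line: 19×$6, 22×$8, 40×$9, 8×$11 (q = 89 of N = 139).
Normalized shortfalls: (15−6)/15 = 0.6000 (×19); (15−8)/15 = 0.4667 (×22); (15−9)/15 = 0.4000 (×40); (15−11)/15 = 0.2667 (×8).
Sum of shortfalls = 39.800000; P₁ averages over all N: 39.800000 / 139 = 0.286.

0.286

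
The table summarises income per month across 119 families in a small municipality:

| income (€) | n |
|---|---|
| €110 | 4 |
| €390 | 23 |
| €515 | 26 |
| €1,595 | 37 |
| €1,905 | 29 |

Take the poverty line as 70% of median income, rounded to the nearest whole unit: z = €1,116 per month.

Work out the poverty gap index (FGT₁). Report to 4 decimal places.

Poor units: 4×€110, 23×€390, 26×€515 (q = 53 of N = 119).
Relative gaps: (1116−110)/1116 = 0.9014 (×4); (1116−390)/1116 = 0.6505 (×23); (1116−515)/1116 = 0.5385 (×26).
Sum of shortfalls = 32.569892; P₁ averages over all N: 32.569892 / 119 = 0.2737.

0.2737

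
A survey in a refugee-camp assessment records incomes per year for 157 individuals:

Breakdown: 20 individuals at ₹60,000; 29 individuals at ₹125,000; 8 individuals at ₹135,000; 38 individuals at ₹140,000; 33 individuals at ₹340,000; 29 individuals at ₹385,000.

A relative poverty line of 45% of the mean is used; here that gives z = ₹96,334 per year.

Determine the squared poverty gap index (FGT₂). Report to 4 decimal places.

Poor units: 20×₹60,000 (q = 20 of N = 157).
Relative gaps: (96334−60000)/96334 = 0.3772 (×20).
Squared: 0.1423 (×20).
Sum = 2.845098; P₂ = 2.845098 / 157 = 0.0181.

0.0181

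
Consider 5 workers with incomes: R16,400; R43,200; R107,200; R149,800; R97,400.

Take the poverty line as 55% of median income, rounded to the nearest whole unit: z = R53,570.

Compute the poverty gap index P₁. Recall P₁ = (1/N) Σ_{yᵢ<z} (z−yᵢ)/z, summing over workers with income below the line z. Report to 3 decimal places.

0.177

Incomes under z: R16,400, R43,200 (q = 2 of N = 5).
Relative gaps: (53570−16400)/53570 = 0.6939; (53570−43200)/53570 = 0.1936.
Σ = 0.887437. Dividing by the full population N = 5 gives P₁ = 0.177.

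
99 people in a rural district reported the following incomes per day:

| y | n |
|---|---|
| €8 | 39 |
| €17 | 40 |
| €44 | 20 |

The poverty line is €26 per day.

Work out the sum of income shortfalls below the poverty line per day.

Below the line: 39×€8, 40×€17 (q = 79 of N = 99).
Individual gaps: 39×(26−8) = 702; 40×(26−17) = 360.
Aggregate gap = €1,062.

€1,062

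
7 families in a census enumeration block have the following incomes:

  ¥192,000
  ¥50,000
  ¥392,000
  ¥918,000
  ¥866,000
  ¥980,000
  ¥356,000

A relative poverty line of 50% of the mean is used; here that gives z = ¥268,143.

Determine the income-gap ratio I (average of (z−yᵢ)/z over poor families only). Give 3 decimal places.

0.549

Below z: ¥50,000, ¥192,000 (q = 2 of N = 7).
Shortfall ratios (z−y)/z: 0.8135, 0.2840; sum = 1.097496.
The income-gap ratio divides by q (the poor only): 1.097496 / 2 = 0.549.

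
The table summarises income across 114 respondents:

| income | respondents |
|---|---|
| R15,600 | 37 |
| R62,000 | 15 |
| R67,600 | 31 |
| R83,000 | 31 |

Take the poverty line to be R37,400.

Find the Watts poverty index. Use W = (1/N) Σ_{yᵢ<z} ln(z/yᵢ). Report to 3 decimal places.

0.284

Incomes under z: 37×R15,600 (q = 37 of N = 114).
Log shortfalls: ln(37400/15600) = 0.8744 (×37).
W = 32.352792 / 114 = 0.284.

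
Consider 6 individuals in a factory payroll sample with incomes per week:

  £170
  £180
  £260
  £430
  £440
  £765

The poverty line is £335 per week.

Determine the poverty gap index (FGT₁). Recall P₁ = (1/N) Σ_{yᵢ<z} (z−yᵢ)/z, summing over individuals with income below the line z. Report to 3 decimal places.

0.197

Below z: £170, £180, £260 (q = 3 of N = 6).
Normalized shortfalls: (335−170)/335 = 0.4925; (335−180)/335 = 0.4627; (335−260)/335 = 0.2239.
Σ = 1.179104. Dividing by the full population N = 6 gives P₁ = 0.197.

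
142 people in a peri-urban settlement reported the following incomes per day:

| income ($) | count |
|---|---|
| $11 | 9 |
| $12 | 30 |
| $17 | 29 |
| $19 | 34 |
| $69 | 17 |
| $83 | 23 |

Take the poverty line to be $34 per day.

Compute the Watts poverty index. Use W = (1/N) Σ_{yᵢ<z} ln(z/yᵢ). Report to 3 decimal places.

0.572

Below z: 9×$11, 30×$12, 29×$17, 34×$19 (q = 102 of N = 142).
Log gaps: ln(34/11) = 1.1285 (×9); ln(34/12) = 1.0415 (×30); ln(34/17) = 0.6931 (×29); ln(34/19) = 0.5819 (×34).
W = 81.286404 / 142 = 0.572.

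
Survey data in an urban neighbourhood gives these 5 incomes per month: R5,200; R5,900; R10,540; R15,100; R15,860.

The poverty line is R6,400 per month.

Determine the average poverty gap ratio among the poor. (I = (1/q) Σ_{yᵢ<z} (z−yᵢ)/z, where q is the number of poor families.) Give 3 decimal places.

Incomes under z: R5,200, R5,900 (q = 2 of N = 5).
Shortfall ratios (z−y)/z: 0.1875, 0.0781; sum = 0.265625.
I averages over the q = 2 poor units only: 0.265625 / 2 = 0.133.

0.133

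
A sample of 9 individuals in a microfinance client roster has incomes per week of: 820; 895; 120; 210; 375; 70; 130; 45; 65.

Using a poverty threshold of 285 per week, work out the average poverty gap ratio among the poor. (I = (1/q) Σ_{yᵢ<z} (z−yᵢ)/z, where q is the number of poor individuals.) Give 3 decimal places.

0.626

Incomes under z: 45, 65, 70, 120, 130, 210 (q = 6 of N = 9).
Relative gaps: 0.8421, 0.7719, 0.7544, 0.5789, 0.5439, 0.2632; sum = 3.754386.
I averages over the q = 6 poor units only: 3.754386 / 6 = 0.626.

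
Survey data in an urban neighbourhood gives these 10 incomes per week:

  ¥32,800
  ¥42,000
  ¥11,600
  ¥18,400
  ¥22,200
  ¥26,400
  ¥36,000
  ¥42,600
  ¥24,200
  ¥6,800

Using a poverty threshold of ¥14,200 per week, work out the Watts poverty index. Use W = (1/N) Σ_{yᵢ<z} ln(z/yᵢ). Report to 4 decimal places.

0.0939

Poor units: ¥6,800, ¥11,600 (q = 2 of N = 10).
Log gaps: ln(14200/6800) = 0.7363; ln(14200/11600) = 0.2022.
W = 0.938556 / 10 = 0.0939.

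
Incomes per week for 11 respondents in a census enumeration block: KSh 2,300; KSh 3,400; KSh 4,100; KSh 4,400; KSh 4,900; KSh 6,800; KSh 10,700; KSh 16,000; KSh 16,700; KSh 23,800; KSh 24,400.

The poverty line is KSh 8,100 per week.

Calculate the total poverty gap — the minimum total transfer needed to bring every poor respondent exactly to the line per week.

KSh 22,700

Below z: KSh 2,300, KSh 3,400, KSh 4,100, KSh 4,400, KSh 4,900, KSh 6,800 (q = 6 of N = 11).
Individual gaps: 8100−2300 = 5800; 8100−3400 = 4700; 8100−4100 = 4000; 8100−4400 = 3700; 8100−4900 = 3200; 8100−6800 = 1300.
Aggregate gap = KSh 22,700.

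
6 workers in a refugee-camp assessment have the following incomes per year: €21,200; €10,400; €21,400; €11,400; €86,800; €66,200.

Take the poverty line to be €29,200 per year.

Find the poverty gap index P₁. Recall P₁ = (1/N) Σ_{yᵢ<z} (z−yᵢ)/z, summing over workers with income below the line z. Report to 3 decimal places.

0.299

Below the line: €10,400, €11,400, €21,200, €21,400 (q = 4 of N = 6).
Normalized shortfalls: (29200−10400)/29200 = 0.6438; (29200−11400)/29200 = 0.6096; (29200−21200)/29200 = 0.2740; (29200−21400)/29200 = 0.2671.
Sum of shortfalls = 1.794521; P₁ averages over all N: 1.794521 / 6 = 0.299.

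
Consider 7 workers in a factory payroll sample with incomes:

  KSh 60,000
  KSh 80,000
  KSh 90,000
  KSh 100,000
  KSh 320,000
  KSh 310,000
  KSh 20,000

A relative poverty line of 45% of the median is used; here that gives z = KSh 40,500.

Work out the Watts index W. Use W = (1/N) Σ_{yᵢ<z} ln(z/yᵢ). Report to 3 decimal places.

Poor units: KSh 20,000 (q = 1 of N = 7).
ln(z/y) terms: ln(40500/20000) = 0.7056.
W = 0.705570 / 7 = 0.101.

0.101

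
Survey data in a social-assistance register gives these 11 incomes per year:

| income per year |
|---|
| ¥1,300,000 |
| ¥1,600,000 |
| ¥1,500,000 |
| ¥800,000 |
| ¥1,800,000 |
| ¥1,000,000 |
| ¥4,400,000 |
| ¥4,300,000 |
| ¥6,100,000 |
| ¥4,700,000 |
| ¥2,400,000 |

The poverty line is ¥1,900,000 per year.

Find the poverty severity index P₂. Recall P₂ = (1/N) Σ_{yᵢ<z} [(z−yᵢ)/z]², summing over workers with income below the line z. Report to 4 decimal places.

0.0665

Below z: ¥800,000, ¥1,000,000, ¥1,300,000, ¥1,500,000, ¥1,600,000, ¥1,800,000 (q = 6 of N = 11).
Shortfall ratios: (1900000−800000)/1900000 = 0.5789; (1900000−1000000)/1900000 = 0.4737; (1900000−1300000)/1900000 = 0.3158; (1900000−1500000)/1900000 = 0.2105; (1900000−1600000)/1900000 = 0.1579; (1900000−1800000)/1900000 = 0.0526.
Squared: 0.3352; 0.2244; 0.0997; 0.0443; 0.0249; 0.0028.
Sum = 0.731302; P₂ = 0.731302 / 11 = 0.0665.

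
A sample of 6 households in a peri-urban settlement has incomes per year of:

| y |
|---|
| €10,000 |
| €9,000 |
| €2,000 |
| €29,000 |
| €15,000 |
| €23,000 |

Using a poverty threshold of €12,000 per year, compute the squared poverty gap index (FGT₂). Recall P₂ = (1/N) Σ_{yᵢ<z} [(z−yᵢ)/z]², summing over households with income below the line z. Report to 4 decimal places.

Incomes under z: €2,000, €9,000, €10,000 (q = 3 of N = 6).
Normalized shortfalls: (12000−2000)/12000 = 0.8333; (12000−9000)/12000 = 0.2500; (12000−10000)/12000 = 0.1667.
Squared: 0.6944; 0.0625; 0.0278.
Sum = 0.784722; P₂ = 0.784722 / 6 = 0.1308.

0.1308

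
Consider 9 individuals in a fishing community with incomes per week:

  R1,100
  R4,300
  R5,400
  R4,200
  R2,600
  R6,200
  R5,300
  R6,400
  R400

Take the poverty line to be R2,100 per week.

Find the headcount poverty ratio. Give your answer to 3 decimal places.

0.222

2 of the 9 individuals have income below R2,100.
H = 2/9 = 0.222.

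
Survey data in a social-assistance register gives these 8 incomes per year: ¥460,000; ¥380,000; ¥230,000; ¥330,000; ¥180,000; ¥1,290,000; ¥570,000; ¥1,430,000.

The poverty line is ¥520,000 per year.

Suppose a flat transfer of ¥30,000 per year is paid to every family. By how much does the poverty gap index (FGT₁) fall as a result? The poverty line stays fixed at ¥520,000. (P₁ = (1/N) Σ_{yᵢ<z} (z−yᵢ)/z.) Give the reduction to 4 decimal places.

0.0361

Before: below the line — ¥180,000, ¥230,000, ¥330,000, ¥380,000, ¥460,000; poverty gap index (FGT₁) = 0.245192.
After the ¥30,000 transfer: below the line — ¥210,000, ¥260,000, ¥360,000, ¥410,000, ¥490,000; poverty gap index (FGT₁) = 0.209135.
Reduction = 0.245192 − 0.209135 = 0.0361.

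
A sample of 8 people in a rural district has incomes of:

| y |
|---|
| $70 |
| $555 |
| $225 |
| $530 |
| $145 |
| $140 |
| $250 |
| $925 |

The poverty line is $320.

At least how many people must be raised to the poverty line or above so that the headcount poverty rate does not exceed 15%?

Currently q = 5 of N = 8 are below the line (H = 0.625).
A headcount ratio of at most 15% allows at most ⌊0.15 × 8⌋ = 1 poor people.
So at least 5 − 1 = 4 must be lifted.

4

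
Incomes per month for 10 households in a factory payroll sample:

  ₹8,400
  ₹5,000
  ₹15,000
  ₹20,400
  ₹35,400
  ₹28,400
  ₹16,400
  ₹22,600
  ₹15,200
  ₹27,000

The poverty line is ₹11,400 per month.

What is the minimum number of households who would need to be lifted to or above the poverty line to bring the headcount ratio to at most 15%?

Currently q = 2 of N = 10 are below the line (H = 0.200).
A headcount ratio of at most 15% allows at most ⌊0.15 × 10⌋ = 1 poor households.
So at least 2 − 1 = 1 must be lifted.

1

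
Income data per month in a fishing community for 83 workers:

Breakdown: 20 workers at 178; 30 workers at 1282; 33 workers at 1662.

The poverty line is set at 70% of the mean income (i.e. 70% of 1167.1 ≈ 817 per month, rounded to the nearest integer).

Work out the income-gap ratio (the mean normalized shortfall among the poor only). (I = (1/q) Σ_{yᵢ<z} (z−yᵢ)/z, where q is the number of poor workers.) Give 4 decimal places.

Below the line: 20×178 (q = 20 of N = 83).
Shortfall ratios (z−y)/z: 0.7821 (×20); sum = 15.642595.
I averages over the q = 20 poor units only: 15.642595 / 20 = 0.7821.

0.7821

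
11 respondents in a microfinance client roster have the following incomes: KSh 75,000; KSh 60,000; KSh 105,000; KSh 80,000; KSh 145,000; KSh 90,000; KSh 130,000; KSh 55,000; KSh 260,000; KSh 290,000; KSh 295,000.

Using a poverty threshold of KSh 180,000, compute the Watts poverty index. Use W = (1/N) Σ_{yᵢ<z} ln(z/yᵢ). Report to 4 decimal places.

0.5222

Poor units: KSh 55,000, KSh 60,000, KSh 75,000, KSh 80,000, KSh 90,000, KSh 105,000, KSh 130,000, KSh 145,000 (q = 8 of N = 11).
Log gaps: ln(180000/55000) = 1.1856; ln(180000/60000) = 1.0986; ln(180000/75000) = 0.8755; ln(180000/80000) = 0.8109; ln(180000/90000) = 0.6931; ln(180000/105000) = 0.5390; ln(180000/130000) = 0.3254; ln(180000/145000) = 0.2162.
W = 5.744424 / 11 = 0.5222.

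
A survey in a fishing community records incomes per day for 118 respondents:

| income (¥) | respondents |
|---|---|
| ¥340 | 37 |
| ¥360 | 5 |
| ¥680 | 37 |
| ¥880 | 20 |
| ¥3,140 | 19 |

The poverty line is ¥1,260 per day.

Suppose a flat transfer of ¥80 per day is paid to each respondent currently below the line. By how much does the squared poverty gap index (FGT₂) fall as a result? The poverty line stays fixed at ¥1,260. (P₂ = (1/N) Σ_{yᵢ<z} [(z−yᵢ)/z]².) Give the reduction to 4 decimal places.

0.0544

Before: below the line — 37×¥340, 5×¥360, 37×¥680, 20×¥880; squared poverty gap index (FGT₂) = 0.270644.
After the ¥80 transfer: below the line — 37×¥420, 5×¥440, 37×¥760, 20×¥960; squared poverty gap index (FGT₂) = 0.216291.
Reduction = 0.270644 − 0.216291 = 0.0544.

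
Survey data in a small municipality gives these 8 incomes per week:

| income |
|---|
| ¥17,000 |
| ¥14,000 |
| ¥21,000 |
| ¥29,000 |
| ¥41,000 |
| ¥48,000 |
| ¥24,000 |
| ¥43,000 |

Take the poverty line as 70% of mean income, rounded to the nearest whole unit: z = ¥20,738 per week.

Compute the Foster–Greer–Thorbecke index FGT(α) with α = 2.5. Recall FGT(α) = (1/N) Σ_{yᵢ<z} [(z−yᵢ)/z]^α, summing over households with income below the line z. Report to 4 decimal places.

0.0092

Below z: ¥14,000, ¥17,000 (q = 2 of N = 8).
Relative gaps: (20738−14000)/20738 = 0.3249; (20738−17000)/20738 = 0.1802.
Raised to α = 2.5: 0.06017; 0.01379.
Sum = 0.073968; FGT(2.5) = 0.073968 / 8 = 0.0092.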